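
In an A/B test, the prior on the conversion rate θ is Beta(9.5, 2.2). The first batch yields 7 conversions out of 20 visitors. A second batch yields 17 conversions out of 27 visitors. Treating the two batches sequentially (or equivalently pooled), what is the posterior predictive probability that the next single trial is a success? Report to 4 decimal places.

0.5707

The Beta prior is conjugate to a Binomial/Bernoulli likelihood; the update adds successes to α and failures to β.
After batch 1: Beta(9.5+7, 2.2+13) = Beta(16.5, 15.2).
After batch 2: Beta(16.5+17, 15.2+10) = Beta(33.5, 25.2).
For a single future Bernoulli trial, P(success | data) = α/(α+β) = 0.5707.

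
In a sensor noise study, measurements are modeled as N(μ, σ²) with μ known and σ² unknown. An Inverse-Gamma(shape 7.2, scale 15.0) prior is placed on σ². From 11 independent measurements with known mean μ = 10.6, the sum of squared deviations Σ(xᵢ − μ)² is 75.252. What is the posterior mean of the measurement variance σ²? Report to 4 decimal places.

4.4979

With known mean μ and an Inverse-Gamma(α, β) prior on σ², the Normal likelihood is conjugate: posterior is Inv-Gamma(α + n/2, β + Σ(xᵢ−μ)²/2).
Posterior: Inv-Gamma(7.2 + 11/2, 15.0 + 75.252/2) = Inv-Gamma(12.70, 52.6260).
E[σ²|data] = β/(α−1) = 52.6260/11.70 = 4.4979.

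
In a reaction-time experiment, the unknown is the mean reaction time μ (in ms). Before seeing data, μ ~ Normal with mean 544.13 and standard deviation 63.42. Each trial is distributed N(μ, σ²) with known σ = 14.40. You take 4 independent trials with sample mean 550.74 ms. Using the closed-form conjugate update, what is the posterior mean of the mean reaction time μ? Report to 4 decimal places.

550.6559

For Normal data with known variance σ², a Normal(μ₀, σ₀²) prior on μ is conjugate. Posterior precision = 1/σ₀² + n/σ²; posterior mean is the precision-weighted average of μ₀ and x̄.
n·x̄ = 4·550.74 = 2202.96.
σ₀² = 63.42² = 4022.0964, σ² = 14.40² = 207.36; σ² + n·σ₀² = 207.36 + 4·4022.0964 = 16295.7456.
Posterior mean = (μ₀/σ₀² + n·x̄/σ²)/(1/σ₀² + n/σ²) = (σ²·μ₀ + σ₀²·n·x̄)/(σ² + n·σ₀²) = (207.36·544.13 + 4022.0964·2202.96)/16295.7456 = 8973348.282144/16295.7456 = 550.6559.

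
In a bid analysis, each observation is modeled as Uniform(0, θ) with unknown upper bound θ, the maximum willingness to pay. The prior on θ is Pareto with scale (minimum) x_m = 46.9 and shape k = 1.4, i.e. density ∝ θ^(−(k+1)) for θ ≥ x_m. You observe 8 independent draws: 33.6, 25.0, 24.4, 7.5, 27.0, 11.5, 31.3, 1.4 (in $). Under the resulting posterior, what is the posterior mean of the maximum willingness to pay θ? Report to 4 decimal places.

A Pareto(scale x_m, shape k) prior on the upper bound θ of Uniform(0, θ) is conjugate: posterior is Pareto(max(x_m, max xᵢ), k + n).
Sample maximum = 33.6; prior scale x_m = 46.9 → posterior scale = max = 46.9.
Posterior shape = 1.4 + 8 = 9.4.
E[θ|data] = k·x_m/(k−1) = 9.4·46.9/8.4 = 52.4833.

52.4833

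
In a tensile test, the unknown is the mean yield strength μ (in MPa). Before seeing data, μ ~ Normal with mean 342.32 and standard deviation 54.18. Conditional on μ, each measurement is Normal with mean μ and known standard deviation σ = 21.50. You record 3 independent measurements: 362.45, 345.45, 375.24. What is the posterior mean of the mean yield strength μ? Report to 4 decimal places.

360.1127

For Normal data with known variance σ², a Normal(μ₀, σ₀²) prior on μ is conjugate. Posterior precision = 1/σ₀² + n/σ²; posterior mean is the precision-weighted average of μ₀ and x̄.
Σxᵢ = 362.45 + 345.45 + 375.24 = 1083.14, so n·x̄ = 1083.14.
σ₀² = 54.18² = 2935.4724, σ² = 21.50² = 462.25; σ² + n·σ₀² = 462.25 + 3·2935.4724 = 9268.6672.
Posterior mean = (μ₀/σ₀² + n·x̄/σ²)/(1/σ₀² + n/σ²) = (σ²·μ₀ + σ₀²·n·x̄)/(σ² + n·σ₀²) = (462.25·342.32 + 2935.4724·1083.14)/9268.6672 = 3337764.995336/9268.6672 = 360.1127.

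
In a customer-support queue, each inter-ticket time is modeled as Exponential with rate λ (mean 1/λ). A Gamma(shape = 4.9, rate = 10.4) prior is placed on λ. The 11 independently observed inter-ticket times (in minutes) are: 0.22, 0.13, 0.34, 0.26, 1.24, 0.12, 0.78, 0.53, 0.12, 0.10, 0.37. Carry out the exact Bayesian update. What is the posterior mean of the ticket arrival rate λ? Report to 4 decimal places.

1.0883

With a Gamma(shape α, rate β) prior on the exponential rate λ, the posterior after n observations with total T = Σxᵢ is Gamma(α+n, β+T).
Sum of observations T = 4.21 minutes; n = 11.
Posterior: Gamma(4.9+11, 10.4+4.21) = Gamma(15.9, 14.61).
Posterior mean of λ = α/β = 15.9/14.61 = 1.0883.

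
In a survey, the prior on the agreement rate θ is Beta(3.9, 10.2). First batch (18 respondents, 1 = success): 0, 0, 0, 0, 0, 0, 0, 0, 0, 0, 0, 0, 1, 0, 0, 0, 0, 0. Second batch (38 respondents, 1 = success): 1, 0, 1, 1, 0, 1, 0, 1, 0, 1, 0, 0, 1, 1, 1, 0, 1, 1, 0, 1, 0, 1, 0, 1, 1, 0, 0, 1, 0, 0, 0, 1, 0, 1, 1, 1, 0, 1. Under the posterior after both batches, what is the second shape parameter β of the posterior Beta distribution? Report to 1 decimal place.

The Beta prior is conjugate to a Binomial/Bernoulli likelihood; the update adds successes to α and failures to β.
After batch 1: Beta(3.9+1, 10.2+17) = Beta(4.9, 27.2).
After batch 2: Beta(4.9+21, 27.2+17) = Beta(25.9, 44.2).
Posterior β = 44.2.

44.2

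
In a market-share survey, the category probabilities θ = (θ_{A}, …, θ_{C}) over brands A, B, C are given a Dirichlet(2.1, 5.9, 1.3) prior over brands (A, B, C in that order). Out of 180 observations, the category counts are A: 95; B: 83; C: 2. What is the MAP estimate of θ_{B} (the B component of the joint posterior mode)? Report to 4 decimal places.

0.4718

The Dirichlet prior is conjugate to the Multinomial likelihood: each posterior αⱼ = prior αⱼ + observed count nⱼ.
Posterior concentration: (97.1, 88.9, 3.3), total = 189.3.
Joint mode component: (α_{B}−1)/(Σα−K) = 87.9/186.3 = 0.4718.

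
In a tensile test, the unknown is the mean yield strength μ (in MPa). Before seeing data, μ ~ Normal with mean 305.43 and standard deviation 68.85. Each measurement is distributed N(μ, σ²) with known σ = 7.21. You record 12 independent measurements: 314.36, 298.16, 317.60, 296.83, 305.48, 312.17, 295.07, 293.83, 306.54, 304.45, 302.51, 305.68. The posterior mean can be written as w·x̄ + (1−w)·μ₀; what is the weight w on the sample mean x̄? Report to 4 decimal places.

0.9991

For Normal data with known variance σ², a Normal(μ₀, σ₀²) prior on μ is conjugate. Posterior precision = 1/σ₀² + n/σ²; posterior mean is the precision-weighted average of μ₀ and x̄.
σ₀² = 68.85² = 4740.3225, σ² = 7.21² = 51.9841. Prior precision 1/σ₀² = 1/4740.3225; data precision n/σ² = 12/51.9841.
w = (n/σ²)/(1/σ₀² + n/σ²) = n·σ₀²/(σ² + n·σ₀²) = 12·4740.3225/(51.9841 + 12·4740.3225) = 56883.87/56935.8541 = 0.9991.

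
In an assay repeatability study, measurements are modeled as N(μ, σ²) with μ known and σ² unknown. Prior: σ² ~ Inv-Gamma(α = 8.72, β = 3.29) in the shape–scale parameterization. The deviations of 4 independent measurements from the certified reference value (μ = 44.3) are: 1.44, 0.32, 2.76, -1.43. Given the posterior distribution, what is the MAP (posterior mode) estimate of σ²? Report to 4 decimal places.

0.7858

With known mean μ and an Inverse-Gamma(α, β) prior on σ², the Normal likelihood is conjugate: posterior is Inv-Gamma(α + n/2, β + Σ(xᵢ−μ)²/2).
Σ(xᵢ−μ)² = (1.44)² + (0.32)² + (2.76)² + (-1.43)² = 11.8385.
Posterior: Inv-Gamma(8.72 + 4/2, 3.29 + 11.8385/2) = Inv-Gamma(10.72, 9.20925).
Mode = β/(α+1) = 9.20925/11.72 = 0.7858.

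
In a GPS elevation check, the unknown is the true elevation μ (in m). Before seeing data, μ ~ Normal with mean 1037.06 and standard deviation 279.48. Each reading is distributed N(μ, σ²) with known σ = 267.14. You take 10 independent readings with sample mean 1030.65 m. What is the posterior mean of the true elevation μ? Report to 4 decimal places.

For Normal data with known variance σ², a Normal(μ₀, σ₀²) prior on μ is conjugate. Posterior precision = 1/σ₀² + n/σ²; posterior mean is the precision-weighted average of μ₀ and x̄.
n·x̄ = 10·1030.65 = 10306.5.
σ₀² = 279.48² = 78109.0704, σ² = 267.14² = 71363.7796; σ² + n·σ₀² = 71363.7796 + 10·78109.0704 = 852454.4836.
Posterior mean = (μ₀/σ₀² + n·x̄/σ²)/(1/σ₀² + n/σ²) = (σ²·μ₀ + σ₀²·n·x̄)/(σ² + n·σ₀²) = (71363.7796·1037.06 + 78109.0704·10306.5)/852454.4836 = 879039655.349576/852454.4836 = 1031.1866.

1031.1866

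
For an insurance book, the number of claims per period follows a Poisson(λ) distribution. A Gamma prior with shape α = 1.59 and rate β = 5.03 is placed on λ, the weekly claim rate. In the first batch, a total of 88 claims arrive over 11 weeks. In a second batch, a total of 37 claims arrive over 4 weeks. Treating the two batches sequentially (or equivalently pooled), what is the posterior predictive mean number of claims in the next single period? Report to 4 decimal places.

6.3200

With a Gamma(shape α, rate β) prior, the Poisson likelihood is conjugate: the posterior is Gamma(α + ΣXᵢ, β + n).
After batch 1: Gamma(α+S, β+n) = Gamma(1.59+88, 5.03+11) = Gamma(89.59, 16.03).
After batch 2: Gamma(α+S, β+n) = Gamma(89.59+37, 16.03+4) = Gamma(126.59, 20.03).
The predictive distribution for one future period is NegBinom with mean α/β = 6.3200.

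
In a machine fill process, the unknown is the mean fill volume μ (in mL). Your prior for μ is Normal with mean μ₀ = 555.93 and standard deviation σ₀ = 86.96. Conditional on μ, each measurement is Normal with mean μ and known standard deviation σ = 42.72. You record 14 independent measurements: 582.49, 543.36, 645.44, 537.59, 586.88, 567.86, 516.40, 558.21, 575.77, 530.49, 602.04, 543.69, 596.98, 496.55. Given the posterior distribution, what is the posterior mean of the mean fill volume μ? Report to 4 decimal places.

563.0031

For Normal data with known variance σ², a Normal(μ₀, σ₀²) prior on μ is conjugate. Posterior precision = 1/σ₀² + n/σ²; posterior mean is the precision-weighted average of μ₀ and x̄.
Σxᵢ = 582.49 + 543.36 + 645.44 + 537.59 + 586.88 + 567.86 + 516.40 + 558.21 + 575.77 + 530.49 + 602.04 + 543.69 + 596.98 + 496.55 = 7883.75, so n·x̄ = 7883.75.
σ₀² = 86.96² = 7562.0416, σ² = 42.72² = 1824.9984; σ² + n·σ₀² = 1824.9984 + 14·7562.0416 = 107693.5808.
Posterior mean = (μ₀/σ₀² + n·x̄/σ²)/(1/σ₀² + n/σ²) = (σ²·μ₀ + σ₀²·n·x̄)/(σ² + n·σ₀²) = (1824.9984·555.93 + 7562.0416·7883.75)/107693.5808 = 60631816.824512/107693.5808 = 563.0031.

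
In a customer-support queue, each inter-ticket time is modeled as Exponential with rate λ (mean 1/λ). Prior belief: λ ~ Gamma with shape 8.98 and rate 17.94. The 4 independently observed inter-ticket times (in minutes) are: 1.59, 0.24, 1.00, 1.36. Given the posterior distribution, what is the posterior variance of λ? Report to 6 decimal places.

0.026504

With a Gamma(shape α, rate β) prior on the exponential rate λ, the posterior after n observations with total T = Σxᵢ is Gamma(α+n, β+T).
Sum of observations T = 4.19 minutes; n = 4.
Posterior: Gamma(8.98+4, 17.94+4.19) = Gamma(12.98, 22.13).
Var = α/β² = 0.026504.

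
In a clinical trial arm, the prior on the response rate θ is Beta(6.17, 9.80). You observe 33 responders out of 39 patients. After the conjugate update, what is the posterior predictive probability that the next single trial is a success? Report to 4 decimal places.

0.7126

The Beta prior is conjugate to a Binomial/Bernoulli likelihood; the update adds successes to α and failures to β.
Posterior: Beta(α+k, β+n−k) = Beta(6.17+33, 9.80+6) = Beta(39.17, 15.80).
For a single future Bernoulli trial, P(success | data) = α/(α+β) = 0.7126.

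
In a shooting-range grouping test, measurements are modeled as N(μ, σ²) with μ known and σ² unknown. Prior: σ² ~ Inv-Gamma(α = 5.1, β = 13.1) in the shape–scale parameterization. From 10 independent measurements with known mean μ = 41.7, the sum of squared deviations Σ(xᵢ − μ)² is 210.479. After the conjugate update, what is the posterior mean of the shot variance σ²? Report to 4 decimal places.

13.0043

With known mean μ and an Inverse-Gamma(α, β) prior on σ², the Normal likelihood is conjugate: posterior is Inv-Gamma(α + n/2, β + Σ(xᵢ−μ)²/2).
Posterior: Inv-Gamma(5.1 + 10/2, 13.1 + 210.479/2) = Inv-Gamma(10.10, 118.3395).
E[σ²|data] = β/(α−1) = 118.3395/9.10 = 13.0043.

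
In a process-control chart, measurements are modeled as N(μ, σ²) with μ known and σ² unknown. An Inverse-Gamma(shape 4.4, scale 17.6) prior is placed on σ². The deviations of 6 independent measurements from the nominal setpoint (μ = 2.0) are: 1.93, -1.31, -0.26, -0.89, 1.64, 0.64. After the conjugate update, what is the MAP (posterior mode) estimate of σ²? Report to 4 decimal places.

With known mean μ and an Inverse-Gamma(α, β) prior on σ², the Normal likelihood is conjugate: posterior is Inv-Gamma(α + n/2, β + Σ(xᵢ−μ)²/2).
Σ(xᵢ−μ)² = (1.93)² + (-1.31)² + (-0.26)² + (-0.89)² + (1.64)² + (0.64)² = 9.3999.
Posterior: Inv-Gamma(4.4 + 6/2, 17.6 + 9.3999/2) = Inv-Gamma(7.40, 22.29995).
Mode = β/(α+1) = 22.29995/8.40 = 2.6548.

2.6548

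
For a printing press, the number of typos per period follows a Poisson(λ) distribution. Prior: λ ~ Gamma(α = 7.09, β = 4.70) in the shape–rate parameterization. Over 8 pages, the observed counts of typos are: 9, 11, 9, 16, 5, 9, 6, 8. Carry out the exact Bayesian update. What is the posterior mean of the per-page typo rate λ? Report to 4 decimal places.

6.3063

With a Gamma(shape α, rate β) prior, the Poisson likelihood is conjugate: the posterior is Gamma(α + ΣXᵢ, β + n).
Sum of counts S = 73 over n = 8 pages.
Posterior: Gamma(α+S, β+n) = Gamma(7.09+73, 4.70+8) = Gamma(80.09, 12.70).
Posterior mean = α/β = 80.09/12.70 = 6.3063.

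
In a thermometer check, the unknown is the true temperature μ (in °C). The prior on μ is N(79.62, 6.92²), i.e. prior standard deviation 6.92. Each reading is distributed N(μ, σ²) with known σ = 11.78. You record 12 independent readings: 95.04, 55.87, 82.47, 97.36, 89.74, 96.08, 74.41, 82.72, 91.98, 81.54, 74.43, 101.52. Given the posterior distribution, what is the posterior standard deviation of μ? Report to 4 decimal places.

For Normal data with known variance σ², a Normal(μ₀, σ₀²) prior on μ is conjugate. Posterior precision = 1/σ₀² + n/σ²; posterior mean is the precision-weighted average of μ₀ and x̄.
σ₀² = 6.92² = 47.8864, σ² = 11.78² = 138.7684; σ² + n·σ₀² = 138.7684 + 12·47.8864 = 713.4052.
Posterior precision = 1/σ₀² + n/σ² = 1/47.8864 + 12/138.7684 = (σ² + n·σ₀²)/(σ₀²σ²) = 713.4052/(47.8864·138.7684); posterior variance σₙ² = σ₀²σ²/(σ² + n·σ₀²) = 47.8864·138.7684/713.4052 = 9.314649.
Posterior SD = √σₙ² = √(47.8864·138.7684/713.4052) = 3.0520.

3.0520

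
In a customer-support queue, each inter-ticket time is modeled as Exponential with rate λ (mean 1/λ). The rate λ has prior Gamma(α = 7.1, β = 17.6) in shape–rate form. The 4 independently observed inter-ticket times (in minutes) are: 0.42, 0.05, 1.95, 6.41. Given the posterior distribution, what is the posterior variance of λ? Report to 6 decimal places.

With a Gamma(shape α, rate β) prior on the exponential rate λ, the posterior after n observations with total T = Σxᵢ is Gamma(α+n, β+T).
Sum of observations T = 8.83 minutes; n = 4.
Posterior: Gamma(7.1+4, 17.6+8.83) = Gamma(11.1, 26.43).
Var = α/β² = 0.015890.

0.015890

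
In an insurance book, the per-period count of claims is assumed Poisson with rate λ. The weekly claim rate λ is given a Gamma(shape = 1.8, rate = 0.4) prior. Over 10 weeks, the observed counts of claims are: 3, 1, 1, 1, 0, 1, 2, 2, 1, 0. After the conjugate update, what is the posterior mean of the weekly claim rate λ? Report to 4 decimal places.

1.3269

With a Gamma(shape α, rate β) prior, the Poisson likelihood is conjugate: the posterior is Gamma(α + ΣXᵢ, β + n).
Sum of counts S = 12 over n = 10 weeks.
Posterior: Gamma(α+S, β+n) = Gamma(1.8+12, 0.4+10) = Gamma(13.8, 10.4).
Posterior mean = α/β = 13.8/10.4 = 1.3269.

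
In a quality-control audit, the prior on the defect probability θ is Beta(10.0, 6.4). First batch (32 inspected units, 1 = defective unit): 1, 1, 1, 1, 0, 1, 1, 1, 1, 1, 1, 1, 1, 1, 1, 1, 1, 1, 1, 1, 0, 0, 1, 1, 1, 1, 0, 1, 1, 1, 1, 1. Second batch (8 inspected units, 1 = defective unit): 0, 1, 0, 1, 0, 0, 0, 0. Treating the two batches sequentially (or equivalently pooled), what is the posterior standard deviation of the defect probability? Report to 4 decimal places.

0.0599

The Beta prior is conjugate to a Binomial/Bernoulli likelihood; the update adds successes to α and failures to β.
After batch 1: Beta(10.0+28, 6.4+4) = Beta(38.0, 10.4).
After batch 2: Beta(38.0+2, 10.4+6) = Beta(40.0, 16.4).
Var = αβ/((α+β)²(α+β+1)) = 40.0·16.4/(56.4²·57.4) = 0.00359281; SD = √0.00359281 = 0.0599.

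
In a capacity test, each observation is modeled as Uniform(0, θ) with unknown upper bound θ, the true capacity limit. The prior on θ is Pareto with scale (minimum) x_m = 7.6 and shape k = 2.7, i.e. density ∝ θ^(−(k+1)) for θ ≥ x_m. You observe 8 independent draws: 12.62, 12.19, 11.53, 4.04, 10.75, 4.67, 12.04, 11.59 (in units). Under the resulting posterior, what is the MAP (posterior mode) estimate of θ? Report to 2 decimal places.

12.62

A Pareto(scale x_m, shape k) prior on the upper bound θ of Uniform(0, θ) is conjugate: posterior is Pareto(max(x_m, max xᵢ), k + n).
Sample maximum = 12.62; prior scale x_m = 7.6 → posterior scale = max = 12.62.
Posterior shape = 2.7 + 8 = 10.7.
The Pareto density is decreasing on [x_m, ∞), so the mode is x_m = 12.62.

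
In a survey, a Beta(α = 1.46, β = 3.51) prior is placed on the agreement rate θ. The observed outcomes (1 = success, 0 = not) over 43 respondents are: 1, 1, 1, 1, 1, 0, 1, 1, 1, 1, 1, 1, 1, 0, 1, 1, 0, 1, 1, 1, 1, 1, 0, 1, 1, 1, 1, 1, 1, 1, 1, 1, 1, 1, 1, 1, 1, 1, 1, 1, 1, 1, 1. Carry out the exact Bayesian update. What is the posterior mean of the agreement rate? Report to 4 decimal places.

0.8434

The Beta prior is conjugate to a Binomial/Bernoulli likelihood; the update adds successes to α and failures to β.
Posterior: Beta(α+k, β+n−k) = Beta(1.46+39, 3.51+4) = Beta(40.46, 7.51).
Posterior mean = α/(α+β) = 40.46/47.97 = 0.8434.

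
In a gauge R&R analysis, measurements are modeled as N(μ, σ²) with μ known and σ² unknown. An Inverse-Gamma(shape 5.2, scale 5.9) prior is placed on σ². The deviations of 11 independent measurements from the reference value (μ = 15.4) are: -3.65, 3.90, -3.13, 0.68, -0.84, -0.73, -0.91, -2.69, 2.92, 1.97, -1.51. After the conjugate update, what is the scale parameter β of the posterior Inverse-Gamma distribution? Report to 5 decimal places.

37.29095

With known mean μ and an Inverse-Gamma(α, β) prior on σ², the Normal likelihood is conjugate: posterior is Inv-Gamma(α + n/2, β + Σ(xᵢ−μ)²/2).
Σ(xᵢ−μ)² = (-3.65)² + (3.90)² + (-3.13)² + (0.68)² + (-0.84)² + (-0.73)² + (-0.91)² + (-2.69)² + (2.92)² + (1.97)² + (-1.51)² = 62.7819.
Posterior: Inv-Gamma(5.2 + 11/2, 5.9 + 62.7819/2) = Inv-Gamma(10.70, 37.29095).
Posterior β = 37.29095.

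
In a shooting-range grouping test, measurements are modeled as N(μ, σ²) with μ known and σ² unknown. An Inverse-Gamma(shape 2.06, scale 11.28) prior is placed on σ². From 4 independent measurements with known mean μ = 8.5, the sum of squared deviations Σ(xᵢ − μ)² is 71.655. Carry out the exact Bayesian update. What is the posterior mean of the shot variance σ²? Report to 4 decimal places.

With known mean μ and an Inverse-Gamma(α, β) prior on σ², the Normal likelihood is conjugate: posterior is Inv-Gamma(α + n/2, β + Σ(xᵢ−μ)²/2).
Posterior: Inv-Gamma(2.06 + 4/2, 11.28 + 71.655/2) = Inv-Gamma(4.06, 47.1075).
E[σ²|data] = β/(α−1) = 47.1075/3.06 = 15.3946.

15.3946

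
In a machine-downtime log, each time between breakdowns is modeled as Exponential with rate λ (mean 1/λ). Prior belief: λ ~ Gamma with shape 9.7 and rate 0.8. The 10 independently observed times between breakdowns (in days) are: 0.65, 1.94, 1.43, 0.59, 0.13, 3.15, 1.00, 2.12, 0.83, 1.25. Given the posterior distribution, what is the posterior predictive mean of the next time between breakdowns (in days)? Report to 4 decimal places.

0.7428

With a Gamma(shape α, rate β) prior on the exponential rate λ, the posterior after n observations with total T = Σxᵢ is Gamma(α+n, β+T).
Sum of observations T = 13.09 days; n = 10.
Posterior: Gamma(9.7+10, 0.8+13.09) = Gamma(19.7, 13.89).
The predictive distribution for the next observation is Lomax; its mean is β/(α−1) = 13.89/18.7 = 0.7428.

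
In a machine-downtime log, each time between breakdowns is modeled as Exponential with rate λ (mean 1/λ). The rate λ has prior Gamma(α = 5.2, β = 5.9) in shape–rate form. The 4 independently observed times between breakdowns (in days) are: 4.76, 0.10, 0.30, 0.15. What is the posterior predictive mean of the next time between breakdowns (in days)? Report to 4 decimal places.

With a Gamma(shape α, rate β) prior on the exponential rate λ, the posterior after n observations with total T = Σxᵢ is Gamma(α+n, β+T).
Sum of observations T = 5.31 days; n = 4.
Posterior: Gamma(5.2+4, 5.9+5.31) = Gamma(9.2, 11.21).
The predictive distribution for the next observation is Lomax; its mean is β/(α−1) = 11.21/8.2 = 1.3671.

1.3671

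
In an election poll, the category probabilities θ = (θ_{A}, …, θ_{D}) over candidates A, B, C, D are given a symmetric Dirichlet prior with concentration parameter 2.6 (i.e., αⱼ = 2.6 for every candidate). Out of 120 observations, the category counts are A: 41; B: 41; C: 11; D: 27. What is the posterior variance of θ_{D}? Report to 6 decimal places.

0.001335

The Dirichlet prior is conjugate to the Multinomial likelihood: each posterior αⱼ = prior αⱼ + observed count nⱼ.
Posterior concentration: (43.6, 43.6, 13.6, 29.6), total = 130.4.
Var[θ_j] = α_j(Σα−α_j)/((Σα)²(Σα+1)) = 29.6·100.8/(130.4²·131.4) = 0.001335.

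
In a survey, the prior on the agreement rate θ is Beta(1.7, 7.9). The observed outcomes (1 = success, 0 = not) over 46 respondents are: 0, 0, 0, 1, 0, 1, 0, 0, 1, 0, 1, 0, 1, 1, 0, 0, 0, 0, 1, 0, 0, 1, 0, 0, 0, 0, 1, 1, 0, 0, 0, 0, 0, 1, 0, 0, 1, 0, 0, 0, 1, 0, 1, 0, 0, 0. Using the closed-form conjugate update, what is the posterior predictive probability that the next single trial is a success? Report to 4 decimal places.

0.2824

The Beta prior is conjugate to a Binomial/Bernoulli likelihood; the update adds successes to α and failures to β.
Posterior: Beta(α+k, β+n−k) = Beta(1.7+14, 7.9+32) = Beta(15.7, 39.9).
For a single future Bernoulli trial, P(success | data) = α/(α+β) = 0.2824.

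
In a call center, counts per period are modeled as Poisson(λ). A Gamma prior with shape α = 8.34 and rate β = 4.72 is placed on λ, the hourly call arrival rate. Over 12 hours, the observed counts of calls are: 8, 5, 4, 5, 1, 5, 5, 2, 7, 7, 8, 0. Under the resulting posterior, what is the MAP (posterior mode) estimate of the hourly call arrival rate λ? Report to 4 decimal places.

With a Gamma(shape α, rate β) prior, the Poisson likelihood is conjugate: the posterior is Gamma(α + ΣXᵢ, β + n).
Sum of counts S = 57 over n = 12 hours.
Posterior: Gamma(α+S, β+n) = Gamma(8.34+57, 4.72+12) = Gamma(65.34, 16.72).
Mode of Gamma(α,β) for α≥1 is (α−1)/β = 64.34/16.72 = 3.8481.

3.8481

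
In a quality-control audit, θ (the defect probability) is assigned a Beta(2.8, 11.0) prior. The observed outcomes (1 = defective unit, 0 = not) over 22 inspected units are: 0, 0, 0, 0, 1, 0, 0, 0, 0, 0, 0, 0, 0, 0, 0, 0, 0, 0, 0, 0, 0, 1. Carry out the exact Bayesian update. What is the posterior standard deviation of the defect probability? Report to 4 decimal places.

The Beta prior is conjugate to a Binomial/Bernoulli likelihood; the update adds successes to α and failures to β.
Posterior: Beta(α+k, β+n−k) = Beta(2.8+2, 11.0+20) = Beta(4.8, 31.0).
Var = αβ/((α+β)²(α+β+1)) = 4.8·31.0/(35.8²·36.8) = 0.00315493; SD = √0.00315493 = 0.0562.

0.0562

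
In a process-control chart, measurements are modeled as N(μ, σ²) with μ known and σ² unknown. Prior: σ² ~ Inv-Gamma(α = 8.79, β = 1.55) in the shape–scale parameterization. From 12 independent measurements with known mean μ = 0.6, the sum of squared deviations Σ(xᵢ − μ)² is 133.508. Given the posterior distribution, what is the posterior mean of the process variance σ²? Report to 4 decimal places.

4.9532

With known mean μ and an Inverse-Gamma(α, β) prior on σ², the Normal likelihood is conjugate: posterior is Inv-Gamma(α + n/2, β + Σ(xᵢ−μ)²/2).
Posterior: Inv-Gamma(8.79 + 12/2, 1.55 + 133.508/2) = Inv-Gamma(14.79, 68.3040).
E[σ²|data] = β/(α−1) = 68.3040/13.79 = 4.9532.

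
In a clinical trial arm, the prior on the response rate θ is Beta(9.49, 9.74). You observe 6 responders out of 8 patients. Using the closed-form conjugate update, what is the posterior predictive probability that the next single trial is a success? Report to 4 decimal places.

The Beta prior is conjugate to a Binomial/Bernoulli likelihood; the update adds successes to α and failures to β.
Posterior: Beta(α+k, β+n−k) = Beta(9.49+6, 9.74+2) = Beta(15.49, 11.74).
For a single future Bernoulli trial, P(success | data) = α/(α+β) = 0.5689.

0.5689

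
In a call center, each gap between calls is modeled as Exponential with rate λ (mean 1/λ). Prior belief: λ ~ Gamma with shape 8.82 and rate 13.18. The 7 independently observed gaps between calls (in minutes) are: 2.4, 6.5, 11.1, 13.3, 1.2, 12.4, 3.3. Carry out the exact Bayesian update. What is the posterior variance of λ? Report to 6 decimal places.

With a Gamma(shape α, rate β) prior on the exponential rate λ, the posterior after n observations with total T = Σxᵢ is Gamma(α+n, β+T).
Sum of observations T = 50.2 minutes; n = 7.
Posterior: Gamma(8.82+7, 13.18+50.2) = Gamma(15.82, 63.38).
Var = α/β² = 0.003938.

0.003938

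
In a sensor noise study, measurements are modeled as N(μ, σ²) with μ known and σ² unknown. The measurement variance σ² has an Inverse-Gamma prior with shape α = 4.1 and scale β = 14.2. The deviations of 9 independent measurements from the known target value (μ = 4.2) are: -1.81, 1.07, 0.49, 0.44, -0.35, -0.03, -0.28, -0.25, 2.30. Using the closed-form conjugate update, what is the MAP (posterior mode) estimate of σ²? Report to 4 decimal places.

With known mean μ and an Inverse-Gamma(α, β) prior on σ², the Normal likelihood is conjugate: posterior is Inv-Gamma(α + n/2, β + Σ(xᵢ−μ)²/2).
Σ(xᵢ−μ)² = (-1.81)² + (1.07)² + (0.49)² + (0.44)² + (-0.35)² + (-0.03)² + (-0.28)² + (-0.25)² + (2.30)² = 10.4090.
Posterior: Inv-Gamma(4.1 + 9/2, 14.2 + 10.4090/2) = Inv-Gamma(8.60, 19.40450).
Mode = β/(α+1) = 19.40450/9.60 = 2.0213.

2.0213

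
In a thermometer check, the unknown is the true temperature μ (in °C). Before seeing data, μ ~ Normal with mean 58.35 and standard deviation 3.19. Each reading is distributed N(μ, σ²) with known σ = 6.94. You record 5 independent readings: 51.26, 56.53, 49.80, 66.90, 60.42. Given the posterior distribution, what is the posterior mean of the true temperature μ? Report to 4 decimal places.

For Normal data with known variance σ², a Normal(μ₀, σ₀²) prior on μ is conjugate. Posterior precision = 1/σ₀² + n/σ²; posterior mean is the precision-weighted average of μ₀ and x̄.
Σxᵢ = 51.26 + 56.53 + 49.80 + 66.90 + 60.42 = 284.91, so n·x̄ = 284.91.
σ₀² = 3.19² = 10.1761, σ² = 6.94² = 48.1636; σ² + n·σ₀² = 48.1636 + 5·10.1761 = 99.0441.
Posterior mean = (μ₀/σ₀² + n·x̄/σ²)/(1/σ₀² + n/σ²) = (σ²·μ₀ + σ₀²·n·x̄)/(σ² + n·σ₀²) = (48.1636·58.35 + 10.1761·284.91)/99.0441 = 5709.618711/99.0441 = 57.6472.

57.6472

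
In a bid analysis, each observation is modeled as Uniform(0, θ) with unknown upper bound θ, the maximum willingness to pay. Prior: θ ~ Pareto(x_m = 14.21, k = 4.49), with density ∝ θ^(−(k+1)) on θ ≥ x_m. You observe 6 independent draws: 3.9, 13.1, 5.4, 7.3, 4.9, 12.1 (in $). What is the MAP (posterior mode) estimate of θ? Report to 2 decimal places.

14.21

A Pareto(scale x_m, shape k) prior on the upper bound θ of Uniform(0, θ) is conjugate: posterior is Pareto(max(x_m, max xᵢ), k + n).
Sample maximum = 13.1; prior scale x_m = 14.21 → posterior scale = max = 14.21.
Posterior shape = 4.49 + 6 = 10.49.
The Pareto density is decreasing on [x_m, ∞), so the mode is x_m = 14.21.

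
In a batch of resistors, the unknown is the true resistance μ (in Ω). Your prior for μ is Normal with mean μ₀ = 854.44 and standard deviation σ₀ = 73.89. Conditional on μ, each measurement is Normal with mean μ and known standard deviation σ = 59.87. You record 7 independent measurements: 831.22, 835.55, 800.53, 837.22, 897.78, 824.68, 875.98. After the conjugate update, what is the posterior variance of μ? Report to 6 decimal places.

468.152300

For Normal data with known variance σ², a Normal(μ₀, σ₀²) prior on μ is conjugate. Posterior precision = 1/σ₀² + n/σ²; posterior mean is the precision-weighted average of μ₀ and x̄.
σ₀² = 73.89² = 5459.7321, σ² = 59.87² = 3584.4169; σ² + n·σ₀² = 3584.4169 + 7·5459.7321 = 41802.5416.
Posterior precision = 1/σ₀² + n/σ² = 1/5459.7321 + 7/3584.4169 = (σ² + n·σ₀²)/(σ₀²σ²) = 41802.5416/(5459.7321·3584.4169); posterior variance σₙ² = σ₀²σ²/(σ² + n·σ₀²) = 5459.7321·3584.4169/41802.5416 = 468.152300.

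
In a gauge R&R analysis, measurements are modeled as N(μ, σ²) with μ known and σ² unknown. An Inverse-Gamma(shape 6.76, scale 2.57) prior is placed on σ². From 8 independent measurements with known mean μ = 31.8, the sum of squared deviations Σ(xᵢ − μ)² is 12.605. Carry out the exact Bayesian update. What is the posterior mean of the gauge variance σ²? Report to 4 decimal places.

With known mean μ and an Inverse-Gamma(α, β) prior on σ², the Normal likelihood is conjugate: posterior is Inv-Gamma(α + n/2, β + Σ(xᵢ−μ)²/2).
Posterior: Inv-Gamma(6.76 + 8/2, 2.57 + 12.605/2) = Inv-Gamma(10.76, 8.8725).
E[σ²|data] = β/(α−1) = 8.8725/9.76 = 0.9091.

0.9091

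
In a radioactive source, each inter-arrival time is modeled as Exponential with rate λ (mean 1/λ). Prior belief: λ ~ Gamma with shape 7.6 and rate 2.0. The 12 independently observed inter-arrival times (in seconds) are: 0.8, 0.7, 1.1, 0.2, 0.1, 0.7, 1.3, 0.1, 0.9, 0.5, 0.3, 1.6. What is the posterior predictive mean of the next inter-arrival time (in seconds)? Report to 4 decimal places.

0.5538

With a Gamma(shape α, rate β) prior on the exponential rate λ, the posterior after n observations with total T = Σxᵢ is Gamma(α+n, β+T).
Sum of observations T = 8.3 seconds; n = 12.
Posterior: Gamma(7.6+12, 2.0+8.3) = Gamma(19.6, 10.3).
The predictive distribution for the next observation is Lomax; its mean is β/(α−1) = 10.3/18.6 = 0.5538.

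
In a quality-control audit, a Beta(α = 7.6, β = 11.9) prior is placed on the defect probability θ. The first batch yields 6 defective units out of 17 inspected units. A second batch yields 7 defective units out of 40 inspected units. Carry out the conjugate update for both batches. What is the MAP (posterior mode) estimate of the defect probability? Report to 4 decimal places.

0.2631

The Beta prior is conjugate to a Binomial/Bernoulli likelihood; the update adds successes to α and failures to β.
After batch 1: Beta(7.6+6, 11.9+11) = Beta(13.6, 22.9).
After batch 2: Beta(13.6+7, 22.9+33) = Beta(20.6, 55.9).
Mode of Beta(a,b) for a,b>1 is (a−1)/(a+b−2) = 19.6/74.5 = 0.2631.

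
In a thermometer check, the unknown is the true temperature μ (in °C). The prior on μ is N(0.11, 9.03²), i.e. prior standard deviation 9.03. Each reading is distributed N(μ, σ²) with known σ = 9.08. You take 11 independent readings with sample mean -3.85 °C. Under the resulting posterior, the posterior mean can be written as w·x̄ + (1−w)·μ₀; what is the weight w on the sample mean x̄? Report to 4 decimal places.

For Normal data with known variance σ², a Normal(μ₀, σ₀²) prior on μ is conjugate. Posterior precision = 1/σ₀² + n/σ²; posterior mean is the precision-weighted average of μ₀ and x̄.
σ₀² = 9.03² = 81.5409, σ² = 9.08² = 82.4464. Prior precision 1/σ₀² = 1/81.5409; data precision n/σ² = 11/82.4464.
w = (n/σ²)/(1/σ₀² + n/σ²) = n·σ₀²/(σ² + n·σ₀²) = 11·81.5409/(82.4464 + 11·81.5409) = 896.9499/979.3963 = 0.9158.

0.9158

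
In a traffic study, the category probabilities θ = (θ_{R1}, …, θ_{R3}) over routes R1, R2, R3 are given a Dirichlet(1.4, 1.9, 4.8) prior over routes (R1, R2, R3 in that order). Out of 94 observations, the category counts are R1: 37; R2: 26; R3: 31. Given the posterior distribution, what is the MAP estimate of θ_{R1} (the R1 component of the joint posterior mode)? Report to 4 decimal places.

The Dirichlet prior is conjugate to the Multinomial likelihood: each posterior αⱼ = prior αⱼ + observed count nⱼ.
Posterior concentration: (38.4, 27.9, 35.8), total = 102.1.
Joint mode component: (α_{R1}−1)/(Σα−K) = 37.4/99.1 = 0.3774.

0.3774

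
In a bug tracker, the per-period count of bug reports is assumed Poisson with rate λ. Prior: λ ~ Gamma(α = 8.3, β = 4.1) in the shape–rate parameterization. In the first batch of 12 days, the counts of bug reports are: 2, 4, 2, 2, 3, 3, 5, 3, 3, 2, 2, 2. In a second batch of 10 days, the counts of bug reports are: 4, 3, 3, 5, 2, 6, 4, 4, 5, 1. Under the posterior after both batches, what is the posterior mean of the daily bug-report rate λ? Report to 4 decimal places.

With a Gamma(shape α, rate β) prior, the Poisson likelihood is conjugate: the posterior is Gamma(α + ΣXᵢ, β + n).
Batch 1: sum of counts S = 33 over n = 12 days.
After batch 1: Gamma(α+S, β+n) = Gamma(8.3+33, 4.1+12) = Gamma(41.3, 16.1).
Batch 2: sum of counts S = 37 over n = 10 days.
After batch 2: Gamma(α+S, β+n) = Gamma(41.3+37, 16.1+10) = Gamma(78.3, 26.1).
Posterior mean = α/β = 78.3/26.1 = 3.0000.

3.0000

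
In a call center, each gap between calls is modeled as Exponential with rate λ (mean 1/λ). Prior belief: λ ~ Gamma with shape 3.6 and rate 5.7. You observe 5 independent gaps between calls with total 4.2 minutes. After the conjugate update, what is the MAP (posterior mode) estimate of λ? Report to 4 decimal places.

With a Gamma(shape α, rate β) prior on the exponential rate λ, the posterior after n observations with total T = Σxᵢ is Gamma(α+n, β+T).
Posterior: Gamma(3.6+5, 5.7+4.2) = Gamma(8.6, 9.9).
Mode = (α−1)/β = 0.7677.

0.7677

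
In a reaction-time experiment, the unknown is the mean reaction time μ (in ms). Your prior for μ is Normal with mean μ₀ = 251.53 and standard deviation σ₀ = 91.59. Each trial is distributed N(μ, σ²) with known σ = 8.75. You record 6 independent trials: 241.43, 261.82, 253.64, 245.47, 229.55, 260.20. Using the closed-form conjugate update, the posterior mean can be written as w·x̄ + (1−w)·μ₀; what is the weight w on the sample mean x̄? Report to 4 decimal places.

0.9985

For Normal data with known variance σ², a Normal(μ₀, σ₀²) prior on μ is conjugate. Posterior precision = 1/σ₀² + n/σ²; posterior mean is the precision-weighted average of μ₀ and x̄.
σ₀² = 91.59² = 8388.7281, σ² = 8.75² = 76.5625. Prior precision 1/σ₀² = 1/8388.7281; data precision n/σ² = 6/76.5625.
w = (n/σ²)/(1/σ₀² + n/σ²) = n·σ₀²/(σ² + n·σ₀²) = 6·8388.7281/(76.5625 + 6·8388.7281) = 50332.3686/50408.9311 = 0.9985.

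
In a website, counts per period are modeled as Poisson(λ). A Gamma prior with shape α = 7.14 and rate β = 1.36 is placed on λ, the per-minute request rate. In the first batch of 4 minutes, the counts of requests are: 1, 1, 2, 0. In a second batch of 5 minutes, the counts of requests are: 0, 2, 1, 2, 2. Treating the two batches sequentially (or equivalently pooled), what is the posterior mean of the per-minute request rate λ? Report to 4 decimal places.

With a Gamma(shape α, rate β) prior, the Poisson likelihood is conjugate: the posterior is Gamma(α + ΣXᵢ, β + n).
Batch 1: sum of counts S = 4 over n = 4 minutes.
After batch 1: Gamma(α+S, β+n) = Gamma(7.14+4, 1.36+4) = Gamma(11.14, 5.36).
Batch 2: sum of counts S = 7 over n = 5 minutes.
After batch 2: Gamma(α+S, β+n) = Gamma(11.14+7, 5.36+5) = Gamma(18.14, 10.36).
Posterior mean = α/β = 18.14/10.36 = 1.7510.

1.7510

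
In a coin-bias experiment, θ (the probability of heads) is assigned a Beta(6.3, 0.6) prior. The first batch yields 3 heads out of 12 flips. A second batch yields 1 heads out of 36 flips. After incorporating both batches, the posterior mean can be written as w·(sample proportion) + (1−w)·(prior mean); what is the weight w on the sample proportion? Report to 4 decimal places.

The Beta prior is conjugate to a Binomial/Bernoulli likelihood; the update adds successes to α and failures to β.
Total number of flips: n = 12 + 36 = 48.
Posterior mean = (α₀+k)/(α₀+β₀+n) = [n/(α₀+β₀+n)]·(k/n) + [(α₀+β₀)/(α₀+β₀+n)]·α₀/(α₀+β₀), so only n and the prior enter the weight.
The weight on the data is w = n/(α₀+β₀+n) = 48/(6.3+0.6+48) = 48/54.9 = 0.8743.

0.8743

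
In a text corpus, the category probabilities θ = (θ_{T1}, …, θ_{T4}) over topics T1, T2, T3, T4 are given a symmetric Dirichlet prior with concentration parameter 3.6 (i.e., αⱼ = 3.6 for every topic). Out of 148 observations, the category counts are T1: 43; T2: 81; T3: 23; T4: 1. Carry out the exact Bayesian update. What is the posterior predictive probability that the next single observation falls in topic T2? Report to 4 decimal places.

The Dirichlet prior is conjugate to the Multinomial likelihood: each posterior αⱼ = prior αⱼ + observed count nⱼ.
Posterior concentration: (46.6, 84.6, 26.6, 4.6), total = 162.4.
P(next = T2 | data) = α_{T2}/Σα = 0.5209.

0.5209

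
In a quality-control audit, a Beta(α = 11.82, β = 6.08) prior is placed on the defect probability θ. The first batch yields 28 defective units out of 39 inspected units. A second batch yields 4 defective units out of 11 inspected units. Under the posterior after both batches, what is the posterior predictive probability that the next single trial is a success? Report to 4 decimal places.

The Beta prior is conjugate to a Binomial/Bernoulli likelihood; the update adds successes to α and failures to β.
After batch 1: Beta(11.82+28, 6.08+11) = Beta(39.82, 17.08).
After batch 2: Beta(39.82+4, 17.08+7) = Beta(43.82, 24.08).
For a single future Bernoulli trial, P(success | data) = α/(α+β) = 0.6454.

0.6454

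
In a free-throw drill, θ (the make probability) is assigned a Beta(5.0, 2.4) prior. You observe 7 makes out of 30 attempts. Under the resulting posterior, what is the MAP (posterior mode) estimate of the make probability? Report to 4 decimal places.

0.3107

The Beta prior is conjugate to a Binomial/Bernoulli likelihood; the update adds successes to α and failures to β.
Posterior: Beta(α+k, β+n−k) = Beta(5.0+7, 2.4+23) = Beta(12.0, 25.4).
Mode of Beta(a,b) for a,b>1 is (a−1)/(a+b−2) = 11.0/35.4 = 0.3107.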